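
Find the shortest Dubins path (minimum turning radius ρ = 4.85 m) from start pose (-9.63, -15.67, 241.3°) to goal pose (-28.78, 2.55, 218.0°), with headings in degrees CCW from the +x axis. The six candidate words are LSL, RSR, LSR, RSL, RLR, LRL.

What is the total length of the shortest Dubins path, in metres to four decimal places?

35.9033 m

Let ψ = atan2(Δy, Δx) = atan2(18.22, -19.15) = 136.4256° be the start→goal bearing.
Normalize: d = |goal − start| / ρ = 26.432762/4.85 = 5.450054, α = (θ_start − ψ) mod 360° = 104.8744° = 1.830404 rad, β = (θ_goal − ψ) mod 360° = 81.5744° = 1.423742 rad.
Common terms: sin α = 0.966491, cos α = -0.256701, sin β = 0.989207, cos β = 0.146525, cos(α−β) = 0.918446, d² = 29.703089. Work in radians in the unit-radius frame; every candidate has L = ρ·(t + p + q).
LSL: p² = 2 + d² − 2cos(α−β) + 2d(sin α − sin β) = 29.618587; p = √p² = 5.442296; φ = atan2(cos β − cos α, d + sin α − sin β) = 0.074159 rad; t = (φ − α) mod 2π = 4.526941 rad, q = (β − φ) mod 2π = 1.349583 rad → L = 4.85·(4.526941 + 5.442296 + 1.349583) = 4.85·11.318820 = 54.896275 m
RSR: p² = 2 + d² − 2cos(α−β) + 2d(sin β − sin α) = 30.113805; p = √p² = 5.487605; φ = atan2(cos α − cos β, d − sin α + sin β) = -0.073546 rad; t = (α − φ) mod 2π = 1.903950 rad, q = (φ − β) mod 2π = 4.785897 rad → L = 4.85·(1.903950 + 5.487605 + 4.785897) = 4.85·12.177452 = 59.060641 m
LSR: p² = d² − 2 + 2cos(α−β) + 2d(sin α + sin β) = 50.857299; p = √p² = 7.131430; φ = atan2(−cos α − cos β, d + sin α + sin β) − atan2(−2, p) = 0.288301 rad; t = (φ − α) mod 2π = 4.741082 rad, q = (φ − β) mod 2π = 5.147744 rad → L = 4.85·(4.741082 + 7.131430 + 5.147744) = 4.85·17.020256 = 82.548244 m
RSL: p² = d² − 2 + 2cos(α−β) − 2d(sin α + sin β) = 8.222664; p = √p² = 2.867519; φ = atan2(cos α + cos β, d − sin α − sin β) − atan2(2, p) = -0.640543 rad; t = (α − φ) mod 2π = 2.470947 rad, q = (β − φ) mod 2π = 2.064286 rad → L = 4.85·(2.470947 + 2.867519 + 2.064286) = 4.85·7.402752 = 35.903345 m
RLR: c = (6 − d² + 2cos(α−β) + 2d(sin α − sin β))/8 = -2.764226, |c| > 1 → infeasible
LRL: c = (6 − d² + 2cos(α−β) − 2d(sin α − sin β))/8 = -2.702323, |c| > 1 → infeasible
Shortest: RSL with L = 35.903345 m ≈ 35.9033 m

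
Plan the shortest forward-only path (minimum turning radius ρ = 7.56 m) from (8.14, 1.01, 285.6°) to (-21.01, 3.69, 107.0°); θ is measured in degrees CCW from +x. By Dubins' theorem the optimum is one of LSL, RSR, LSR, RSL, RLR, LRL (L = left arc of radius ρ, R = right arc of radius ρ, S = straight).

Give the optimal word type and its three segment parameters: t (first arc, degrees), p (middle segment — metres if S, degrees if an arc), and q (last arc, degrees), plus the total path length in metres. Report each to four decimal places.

RSR: t = 130.9116°, p = 16.1935 m, q = 47.6884°, L = 39.7592 m

Let ψ = atan2(Δy, Δx) = atan2(2.68, -29.15) = 174.7471° be the start→goal bearing.
Normalize: d = |goal − start| / ρ = 29.272938/7.56 = 3.872082, α = (θ_start − ψ) mod 360° = 110.8529° = 1.934748 rad, β = (θ_goal − ψ) mod 360° = 292.2529° = 5.100775 rad.
Common terms: sin α = 0.934497, cos α = -0.355970, sin β = -0.925521, cos β = 0.378696, cos(α−β) = -0.999701, d² = 14.993017. Work in radians in the unit-radius frame; every candidate has L = ρ·(t + p + q).
LSL: p² = 2 + d² − 2cos(α−β) + 2d(sin α − sin β) = 33.396709; p = √p² = 5.778989; φ = atan2(cos β − cos α, d + sin α − sin β) = 0.127472 rad; t = (φ − α) mod 2π = 4.475909 rad, q = (β − φ) mod 2π = 4.973304 rad → L = 7.56·(4.475909 + 5.778989 + 4.973304) = 7.56·15.228201 = 115.125201 m
RSR: p² = 2 + d² − 2cos(α−β) + 2d(sin β − sin α) = 4.588131; p = √p² = 2.141992; φ = atan2(cos α − cos β, d − sin α + sin β) = -0.350090 rad; t = (α − φ) mod 2π = 2.284838 rad, q = (φ − β) mod 2π = 0.832320 rad → L = 7.56·(2.284838 + 2.141992 + 0.832320) = 7.56·5.259150 = 39.759177 m
LSR: p² = d² − 2 + 2cos(α−β) + 2d(sin α + sin β) = 11.063126; p = √p² = 3.326128; φ = atan2(−cos α − cos β, d + sin α + sin β) − atan2(−2, p) = 0.535519 rad; t = (φ − α) mod 2π = 4.883956 rad, q = (φ − β) mod 2π = 1.717929 rad → L = 7.56·(4.883956 + 3.326128 + 1.717929) = 7.56·9.928013 = 75.055780 m
RSL: p² = d² − 2 + 2cos(α−β) − 2d(sin α + sin β) = 10.924102; p = √p² = 3.305163; φ = atan2(cos α + cos β, d − sin α − sin β) − atan2(2, p) = -0.538289 rad; t = (α − φ) mod 2π = 2.473037 rad, q = (β − φ) mod 2π = 5.639064 rad → L = 7.56·(2.473037 + 3.305163 + 5.639064) = 7.56·11.417264 = 86.314514 m
RLR: c = (6 − d² + 2cos(α−β) + 2d(sin α − sin β))/8 = 0.426484; p = 2π − arccos c = 5.152990 rad; φ = atan2(cos α − cos β, d − sin α + sin β) = -0.350090 rad; t = (α − φ + p/2) mod 2π = 4.861333 rad, q = (α − β − t + p) mod 2π = 3.408815 rad → L = 7.56·(4.861333 + 5.152990 + 3.408815) = 7.56·13.423139 = 101.478931 m
LRL: c = (6 − d² + 2cos(α−β) − 2d(sin α − sin β))/8 = -3.174589, |c| > 1 → infeasible
Shortest: RSR with L = 39.759177 m ≈ 39.7592 m
Convert RSR to answer units (arcs ×180/π): t = 2.284838·180/π = 130.9116°, p = ρ·p = 7.56·2.141992 = 16.1935 m, q = 0.832320·180/π = 47.6884°, L = 39.7592 m.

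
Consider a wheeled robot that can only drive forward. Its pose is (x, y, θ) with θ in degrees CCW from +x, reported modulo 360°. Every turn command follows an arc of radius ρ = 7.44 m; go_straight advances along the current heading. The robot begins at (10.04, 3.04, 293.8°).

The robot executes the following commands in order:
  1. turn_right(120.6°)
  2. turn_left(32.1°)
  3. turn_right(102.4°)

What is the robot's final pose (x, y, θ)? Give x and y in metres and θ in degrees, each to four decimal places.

(-12.1405, -2.9459, 102.9000°)

set_pose: (x, y, θ) = (10.0400, 3.0400, 293.8000°), ρ = 7.44
turn_right(120.6°): centre at ρ to the right, rotate −120.6° → (2.3518, -7.3500, 173.2000°)
turn_left(32.1°): centre at ρ to the left, rotate +32.1° → (-1.7087, -8.0113, 205.3000°)
turn_right(102.4°): centre at ρ to the right, rotate −102.4° → (-12.1405, -2.9459, 102.9000°)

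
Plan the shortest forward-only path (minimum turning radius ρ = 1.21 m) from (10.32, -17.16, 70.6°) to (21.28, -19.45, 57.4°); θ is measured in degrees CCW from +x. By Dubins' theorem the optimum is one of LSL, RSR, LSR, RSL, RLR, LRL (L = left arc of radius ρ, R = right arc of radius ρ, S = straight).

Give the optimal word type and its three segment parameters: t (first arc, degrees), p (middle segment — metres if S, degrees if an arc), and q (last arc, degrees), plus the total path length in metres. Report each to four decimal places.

RSL: t = 94.4008°, p = 8.5499 m, q = 81.2008°, L = 12.2583 m

Let ψ = atan2(Δy, Δx) = atan2(-2.29, 10.96) = -11.8017° be the start→goal bearing.
Normalize: d = |goal − start| / ρ = 11.196683/1.21 = 9.253457, α = (θ_start − ψ) mod 360° = 82.4017° = 1.438181 rad, β = (θ_goal − ψ) mod 360° = 69.2017° = 1.207797 rad.
Common terms: sin α = 0.991219, cos α = 0.132227, sin β = 0.934836, cos β = 0.355079, cos(α−β) = 0.973579, d² = 85.626460. Work in radians in the unit-radius frame; every candidate has L = ρ·(t + p + q).
LSL: p² = 2 + d² − 2cos(α−β) + 2d(sin α − sin β) = 86.722783; p = √p² = 9.312507; φ = atan2(cos β − cos α, d + sin α − sin β) = 0.023933 rad; t = (φ − α) mod 2π = 4.868937 rad, q = (β − φ) mod 2π = 1.183865 rad → L = 1.21·(4.868937 + 9.312507 + 1.183865) = 1.21·15.365309 = 18.592023 m
RSR: p² = 2 + d² − 2cos(α−β) + 2d(sin β − sin α) = 84.635821; p = √p² = 9.199773; φ = atan2(cos α − cos β, d − sin α + sin β) = -0.024226 rad; t = (α − φ) mod 2π = 1.462407 rad, q = (φ − β) mod 2π = 5.051162 rad → L = 1.21·(1.462407 + 9.199773 + 5.051162) = 1.21·15.713342 = 19.013143 m
LSR: p² = d² − 2 + 2cos(α−β) + 2d(sin α + sin β) = 121.218961; p = √p² = 11.009948; φ = atan2(−cos α − cos β, d + sin α + sin β) − atan2(−2, p) = 0.136133 rad; t = (φ − α) mod 2π = 4.981137 rad, q = (φ − β) mod 2π = 5.211521 rad → L = 1.21·(4.981137 + 11.009948 + 5.211521) = 1.21·21.202606 = 25.655154 m
RSL: p² = d² − 2 + 2cos(α−β) − 2d(sin α + sin β) = 49.928274; p = √p² = 7.065994; φ = atan2(cos α + cos β, d − sin α − sin β) − atan2(2, p) = -0.209424 rad; t = (α − φ) mod 2π = 1.647605 rad, q = (β − φ) mod 2π = 1.417221 rad → L = 1.21·(1.647605 + 7.065994 + 1.417221) = 1.21·10.130820 = 12.258292 m
RLR: c = (6 − d² + 2cos(α−β) + 2d(sin α − sin β))/8 = -9.579478, |c| > 1 → infeasible
LRL: c = (6 − d² + 2cos(α−β) − 2d(sin α − sin β))/8 = -9.840348, |c| > 1 → infeasible
Shortest: RSL with L = 12.258292 m ≈ 12.2583 m
Convert RSL to answer units (arcs ×180/π): t = 1.647605·180/π = 94.4008°, p = ρ·p = 1.21·7.065994 = 8.5499 m, q = 1.417221·180/π = 81.2008°, L = 12.2583 m.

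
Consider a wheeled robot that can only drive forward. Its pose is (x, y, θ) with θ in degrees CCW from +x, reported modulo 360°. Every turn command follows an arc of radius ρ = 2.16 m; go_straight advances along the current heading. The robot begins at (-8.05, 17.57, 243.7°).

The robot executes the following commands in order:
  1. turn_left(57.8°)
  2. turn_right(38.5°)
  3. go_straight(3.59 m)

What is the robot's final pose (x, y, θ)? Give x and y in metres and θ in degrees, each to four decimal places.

set_pose: (x, y, θ) = (-8.0500, 17.5700, 243.7000°), ρ = 2.16
turn_left(57.8°): centre at ρ to the left, rotate +57.8° → (-7.9553, 15.4844, 301.5000°)
turn_right(38.5°): centre at ρ to the right, rotate −38.5° → (-7.6531, 14.0925, 263.0000°)
go_straight(3.59): x += 3.59·cos θ, y += 3.59·sin θ → (-8.0906, 10.5293, 263.0000°)

(-8.0906, 10.5293, 263.0000°)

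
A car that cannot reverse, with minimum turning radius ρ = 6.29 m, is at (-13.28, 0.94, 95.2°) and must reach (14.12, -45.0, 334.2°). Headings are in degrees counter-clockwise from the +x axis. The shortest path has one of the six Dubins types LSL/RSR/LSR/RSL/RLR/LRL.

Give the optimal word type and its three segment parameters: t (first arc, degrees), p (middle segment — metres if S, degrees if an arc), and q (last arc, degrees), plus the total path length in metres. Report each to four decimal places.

RSL: t = 170.3155°, p = 45.6089 m, q = 49.3155°, L = 69.7202 m

Let ψ = atan2(Δy, Δx) = atan2(-45.94, 27.40) = -59.1869° be the start→goal bearing.
Normalize: d = |goal − start| / ρ = 53.490594/6.29 = 8.504069, α = (θ_start − ψ) mod 360° = 154.3869° = 2.694559 rad, β = (θ_goal − ψ) mod 360° = 33.3869° = 0.582711 rad.
Common terms: sin α = 0.432292, cos α = -0.901734, sin β = 0.550290, cos β = 0.834974, cos(α−β) = -0.515038, d² = 72.319188. Work in radians in the unit-radius frame; every candidate has L = ρ·(t + p + q).
LSL: p² = 2 + d² − 2cos(α−β) + 2d(sin α − sin β) = 73.342352; p = √p² = 8.564015; φ = atan2(cos β − cos α, d + sin α − sin β) = 0.204208 rad; t = (φ − α) mod 2π = 3.792834 rad, q = (β − φ) mod 2π = 0.378503 rad → L = 6.29·(3.792834 + 8.564015 + 0.378503) = 6.29·12.735352 = 80.105363 m
RSR: p² = 2 + d² − 2cos(α−β) + 2d(sin β − sin α) = 77.356177; p = √p² = 8.795236; φ = atan2(cos α − cos β, d − sin α + sin β) = -0.198766 rad; t = (α − φ) mod 2π = 2.893326 rad, q = (φ − β) mod 2π = 5.501708 rad → L = 6.29·(2.893326 + 8.795236 + 5.501708) = 6.29·17.190270 = 108.126797 m
LSR: p² = d² − 2 + 2cos(α−β) + 2d(sin α + sin β) = 86.000999; p = √p² = 9.273672; φ = atan2(−cos α − cos β, d + sin α + sin β) − atan2(−2, p) = 0.219448 rad; t = (φ − α) mod 2π = 3.808074 rad, q = (φ − β) mod 2π = 5.919923 rad → L = 6.29·(3.808074 + 9.273672 + 5.919923) = 6.29·19.001669 = 119.520498 m
RSL: p² = d² − 2 + 2cos(α−β) − 2d(sin α + sin β) = 52.577225; p = √p² = 7.251015; φ = atan2(cos α + cos β, d − sin α − sin β) − atan2(2, p) = -0.278007 rad; t = (α − φ) mod 2π = 2.972567 rad, q = (β − φ) mod 2π = 0.860718 rad → L = 6.29·(2.972567 + 7.251015 + 0.860718) = 6.29·11.084300 = 69.720248 m
RLR: c = (6 − d² + 2cos(α−β) + 2d(sin α − sin β))/8 = -8.669522, |c| > 1 → infeasible
LRL: c = (6 − d² + 2cos(α−β) − 2d(sin α − sin β))/8 = -8.167794, |c| > 1 → infeasible
Shortest: RSL with L = 69.720248 m ≈ 69.7202 m
Convert RSL to answer units (arcs ×180/π): t = 2.972567·180/π = 170.3155°, p = ρ·p = 6.29·7.251015 = 45.6089 m, q = 0.860718·180/π = 49.3155°, L = 69.7202 m.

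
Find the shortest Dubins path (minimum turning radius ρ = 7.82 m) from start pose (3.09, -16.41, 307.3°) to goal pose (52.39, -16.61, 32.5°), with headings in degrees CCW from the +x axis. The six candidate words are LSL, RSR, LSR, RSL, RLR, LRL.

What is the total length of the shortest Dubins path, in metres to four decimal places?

Let ψ = atan2(Δy, Δx) = atan2(-0.20, 49.30) = -0.2324° be the start→goal bearing.
Normalize: d = |goal − start| / ρ = 49.300406/7.82 = 6.304400, α = (θ_start − ψ) mod 360° = 307.5324° = 5.367454 rad, β = (θ_goal − ψ) mod 360° = 32.7324° = 0.571289 rad.
Common terms: sin α = -0.793009, cos α = 0.609210, sin β = 0.540717, cos β = 0.841205, cos(α−β) = 0.083678, d² = 39.745456. Work in radians in the unit-radius frame; every candidate has L = ρ·(t + p + q).
LSL: p² = 2 + d² − 2cos(α−β) + 2d(sin α − sin β) = 24.761426; p = √p² = 4.976085; φ = atan2(cos β − cos α, d + sin α − sin β) = 0.046639 rad; t = (φ − α) mod 2π = 0.962371 rad, q = (β − φ) mod 2π = 0.524650 rad → L = 7.82·(0.962371 + 4.976085 + 0.524650) = 7.82·6.463106 = 50.541489 m
RSR: p² = 2 + d² − 2cos(α−β) + 2d(sin β − sin α) = 58.394774; p = √p² = 7.641647; φ = atan2(cos α − cos β, d − sin α + sin β) = -0.030364 rad; t = (α − φ) mod 2π = 5.397817 rad, q = (φ − β) mod 2π = 5.681533 rad → L = 7.82·(5.397817 + 7.641647 + 5.681533) = 7.82·18.720997 = 146.398200 m
LSR: p² = d² − 2 + 2cos(α−β) + 2d(sin α + sin β) = 34.731713; p = √p² = 5.893362; φ = atan2(−cos α − cos β, d + sin α + sin β) − atan2(−2, p) = 0.091951 rad; t = (φ − α) mod 2π = 1.007682 rad, q = (φ − β) mod 2π = 5.803847 rad → L = 7.82·(1.007682 + 5.893362 + 5.803847) = 7.82·12.704892 = 99.352252 m
RSL: p² = d² − 2 + 2cos(α−β) − 2d(sin α + sin β) = 41.093910; p = √p² = 6.410453; φ = atan2(cos α + cos β, d − sin α − sin β) − atan2(2, p) = -0.084715 rad; t = (α − φ) mod 2π = 5.452169 rad, q = (β − φ) mod 2π = 0.656004 rad → L = 7.82·(5.452169 + 6.410453 + 0.656004) = 7.82·12.518626 = 97.895652 m
RLR: c = (6 − d² + 2cos(α−β) + 2d(sin α − sin β))/8 = -6.299347, |c| > 1 → infeasible
LRL: c = (6 − d² + 2cos(α−β) − 2d(sin α − sin β))/8 = -2.095178, |c| > 1 → infeasible
Shortest: LSL with L = 50.541489 m ≈ 50.5415 m

50.5415 m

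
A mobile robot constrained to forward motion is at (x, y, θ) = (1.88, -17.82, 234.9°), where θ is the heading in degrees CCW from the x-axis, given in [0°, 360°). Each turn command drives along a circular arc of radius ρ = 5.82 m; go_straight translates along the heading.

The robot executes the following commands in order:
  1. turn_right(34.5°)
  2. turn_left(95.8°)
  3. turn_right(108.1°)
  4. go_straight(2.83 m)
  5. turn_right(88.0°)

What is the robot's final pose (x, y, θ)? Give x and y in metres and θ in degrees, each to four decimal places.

(-17.7999, -31.9419, 100.1000°)

set_pose: (x, y, θ) = (1.8800, -17.8200, 234.9000°), ρ = 5.82
turn_right(34.5°): centre at ρ to the right, rotate −34.5° → (-0.8529, -19.9285, 200.4000°)
turn_left(95.8°): centre at ρ to the left, rotate +95.8° → (-4.0463, -27.9530, 296.2000°)
turn_right(108.1°): centre at ρ to the right, rotate −108.1° → (-8.4483, -36.2845, 188.1000°)
go_straight(2.83): x += 2.83·cos θ, y += 2.83·sin θ → (-11.2501, -36.6832, 188.1000°)
turn_right(88.0°): centre at ρ to the right, rotate −88.0° → (-17.7999, -31.9419, 100.1000°)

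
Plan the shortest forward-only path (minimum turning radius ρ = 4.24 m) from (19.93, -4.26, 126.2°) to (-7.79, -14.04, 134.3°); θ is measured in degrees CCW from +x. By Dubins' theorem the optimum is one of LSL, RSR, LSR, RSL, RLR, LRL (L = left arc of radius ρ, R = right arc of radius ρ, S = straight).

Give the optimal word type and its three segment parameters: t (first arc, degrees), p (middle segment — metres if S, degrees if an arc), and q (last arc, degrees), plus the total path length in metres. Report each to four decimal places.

LSR: t = 88.2762°, p = 19.9715 m, q = 80.1762°, L = 32.4373 m

Let ψ = atan2(Δy, Δx) = atan2(-9.78, -27.72) = -160.5665° be the start→goal bearing.
Normalize: d = |goal − start| / ρ = 29.394673/4.24 = 6.932706, α = (θ_start − ψ) mod 360° = 286.7665° = 5.005019 rad, β = (θ_goal − ψ) mod 360° = 294.8665° = 5.146390 rad.
Common terms: sin α = -0.957489, cos α = 0.288471, sin β = -0.907290, cos β = 0.420505, cos(α−β) = 0.990024, d² = 48.062411. Work in radians in the unit-radius frame; every candidate has L = ρ·(t + p + q).
LSL: p² = 2 + d² − 2cos(α−β) + 2d(sin α − sin β) = 47.386345; p = √p² = 6.883774; φ = atan2(cos β − cos α, d + sin α − sin β) = 0.019182 rad; t = (φ − α) mod 2π = 1.297348 rad, q = (β − φ) mod 2π = 5.127209 rad → L = 4.24·(1.297348 + 6.883774 + 5.127209) = 4.24·13.308331 = 56.427324 m
RSR: p² = 2 + d² − 2cos(α−β) + 2d(sin β − sin α) = 48.778382; p = √p² = 6.984152; φ = atan2(cos α − cos β, d − sin α + sin β) = -0.018906 rad; t = (α − φ) mod 2π = 5.023925 rad, q = (φ − β) mod 2π = 1.117889 rad → L = 4.24·(5.023925 + 6.984152 + 1.117889) = 4.24·13.125966 = 55.654095 m
LSR: p² = d² − 2 + 2cos(α−β) + 2d(sin α + sin β) = 22.186530; p = √p² = 4.710258; φ = atan2(−cos α − cos β, d + sin α + sin β) − atan2(−2, p) = 0.262544 rad; t = (φ − α) mod 2π = 1.540710 rad, q = (φ − β) mod 2π = 1.399338 rad → L = 4.24·(1.540710 + 4.710258 + 1.399338) = 4.24·7.650307 = 32.437300 m
RSL: p² = d² − 2 + 2cos(α−β) − 2d(sin α + sin β) = 73.898386; p = √p² = 8.596417; φ = atan2(cos α + cos β, d − sin α − sin β) − atan2(2, p) = -0.148174 rad; t = (α − φ) mod 2π = 5.153193 rad, q = (β − φ) mod 2π = 5.294564 rad → L = 4.24·(5.153193 + 8.596417 + 5.294564) = 4.24·19.044174 = 80.747298 m
RLR: c = (6 − d² + 2cos(α−β) + 2d(sin α − sin β))/8 = -5.097298, |c| > 1 → infeasible
LRL: c = (6 − d² + 2cos(α−β) − 2d(sin α − sin β))/8 = -4.923293, |c| > 1 → infeasible
Shortest: LSR with L = 32.437300 m ≈ 32.4373 m
Convert LSR to answer units (arcs ×180/π): t = 1.540710·180/π = 88.2762°, p = ρ·p = 4.24·4.710258 = 19.9715 m, q = 1.399338·180/π = 80.1762°, L = 32.4373 m.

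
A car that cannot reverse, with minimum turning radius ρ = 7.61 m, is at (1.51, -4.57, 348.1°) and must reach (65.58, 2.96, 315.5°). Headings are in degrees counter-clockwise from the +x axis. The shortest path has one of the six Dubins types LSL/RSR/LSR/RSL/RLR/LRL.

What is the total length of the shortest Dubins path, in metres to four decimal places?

65.5178 m

Let ψ = atan2(Δy, Δx) = atan2(7.53, 64.07) = 6.7031° be the start→goal bearing.
Normalize: d = |goal − start| / ρ = 64.510974/7.61 = 8.477132, α = (θ_start − ψ) mod 360° = 341.3969° = 5.958500 rad, β = (θ_goal − ψ) mod 360° = 308.7969° = 5.389523 rad.
Common terms: sin α = -0.319010, cos α = 0.947751, sin β = -0.779372, cos β = 0.626562, cos(α−β) = 0.842452, d² = 71.861766. Work in radians in the unit-radius frame; every candidate has L = ρ·(t + p + q).
LSL: p² = 2 + d² − 2cos(α−β) + 2d(sin α − sin β) = 79.981949; p = √p² = 8.943263; φ = atan2(cos β − cos α, d + sin α − sin β) = -0.035922 rad; t = (φ − α) mod 2π = 0.288763 rad, q = (β − φ) mod 2π = 5.425445 rad → L = 7.61·(0.288763 + 8.943263 + 5.425445) = 7.61·14.657471 = 111.543352 m
RSR: p² = 2 + d² − 2cos(α−β) + 2d(sin β − sin α) = 64.371774; p = √p² = 8.023202; φ = atan2(cos α − cos β, d − sin α + sin β) = 0.040043 rad; t = (α − φ) mod 2π = 5.918457 rad, q = (φ − β) mod 2π = 0.933706 rad → L = 7.61·(5.918457 + 8.023202 + 0.933706) = 7.61·14.875365 = 113.201527 m
LSR: p² = d² − 2 + 2cos(α−β) + 2d(sin α + sin β) = 52.924409; p = √p² = 7.274916; φ = atan2(−cos α − cos β, d + sin α + sin β) − atan2(−2, p) = 0.058083 rad; t = (φ − α) mod 2π = 0.382769 rad, q = (φ − β) mod 2π = 0.951746 rad → L = 7.61·(0.382769 + 7.274916 + 0.951746) = 7.61·8.609431 = 65.517770 m
RSL: p² = d² − 2 + 2cos(α−β) − 2d(sin α + sin β) = 90.168933; p = √p² = 9.495732; φ = atan2(cos α + cos β, d − sin α − sin β) − atan2(2, p) = -0.044634 rad; t = (α − φ) mod 2π = 6.003134 rad, q = (β − φ) mod 2π = 5.434157 rad → L = 7.61·(6.003134 + 9.495732 + 5.434157) = 7.61·20.933024 = 159.300312 m
RLR: c = (6 − d² + 2cos(α−β) + 2d(sin α − sin β))/8 = -7.046472, |c| > 1 → infeasible
LRL: c = (6 − d² + 2cos(α−β) − 2d(sin α − sin β))/8 = -8.997744, |c| > 1 → infeasible
Shortest: LSR with L = 65.517770 m ≈ 65.5178 m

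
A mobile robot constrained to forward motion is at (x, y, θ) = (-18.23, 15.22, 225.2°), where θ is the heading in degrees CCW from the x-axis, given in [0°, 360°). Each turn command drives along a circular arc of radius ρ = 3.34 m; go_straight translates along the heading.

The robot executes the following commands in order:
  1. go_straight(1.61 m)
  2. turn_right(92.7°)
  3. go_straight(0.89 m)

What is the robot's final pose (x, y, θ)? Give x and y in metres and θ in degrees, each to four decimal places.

set_pose: (x, y, θ) = (-18.2300, 15.2200, 225.2000°), ρ = 3.34
go_straight(1.61): x += 1.61·cos θ, y += 1.61·sin θ → (-19.3645, 14.0776, 225.2000°)
turn_right(92.7°): centre at ρ to the right, rotate −92.7° → (-24.1969, 14.1746, 132.5000°)
go_straight(0.89): x += 0.89·cos θ, y += 0.89·sin θ → (-24.7982, 14.8308, 132.5000°)

(-24.7982, 14.8308, 132.5000°)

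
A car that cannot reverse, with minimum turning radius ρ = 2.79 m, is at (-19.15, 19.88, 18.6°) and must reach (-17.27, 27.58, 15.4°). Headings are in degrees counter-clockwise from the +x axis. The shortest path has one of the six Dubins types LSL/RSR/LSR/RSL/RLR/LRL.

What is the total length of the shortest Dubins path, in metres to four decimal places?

25.3812 m

Let ψ = atan2(Δy, Δx) = atan2(7.70, 1.88) = 76.2793° be the start→goal bearing.
Normalize: d = |goal − start| / ρ = 7.926184/2.79 = 2.840926, α = (θ_start − ψ) mod 360° = 302.3207° = 5.276491 rad, β = (θ_goal − ψ) mod 360° = 299.1207° = 5.220640 rad.
Common terms: sin α = -0.845069, cos α = 0.534657, sin β = -0.873597, cos β = 0.486650, cos(α−β) = 0.998441, d² = 8.070862. Work in radians in the unit-radius frame; every candidate has L = ρ·(t + p + q).
LSL: p² = 2 + d² − 2cos(α−β) + 2d(sin α − sin β) = 8.236071; p = √p² = 2.869856; φ = atan2(cos β − cos α, d + sin α − sin β) = -0.016729 rad; t = (φ − α) mod 2π = 0.989966 rad, q = (β − φ) mod 2π = 5.237369 rad → L = 2.79·(0.989966 + 2.869856 + 5.237369) = 2.79·9.097190 = 25.381161 m
RSR: p² = 2 + d² − 2cos(α−β) + 2d(sin β − sin α) = 7.911891; p = √p² = 2.812808; φ = atan2(cos α − cos β, d − sin α + sin β) = 0.017068 rad; t = (α − φ) mod 2π = 5.259423 rad, q = (φ − β) mod 2π = 1.079613 rad → L = 2.79·(5.259423 + 2.812808 + 1.079613) = 2.79·9.151844 = 25.533645 m
LSR: p² = d² − 2 + 2cos(α−β) + 2d(sin α + sin β) = -1.697462 < 0 → infeasible
RSL: p² = d² − 2 + 2cos(α−β) − 2d(sin α + sin β) = 17.832950; p = √p² = 4.222908; φ = atan2(cos α + cos β, d − sin α − sin β) − atan2(2, p) = -0.221958 rad; t = (α − φ) mod 2π = 5.498449 rad, q = (β − φ) mod 2π = 5.442598 rad → L = 2.79·(5.498449 + 4.222908 + 5.442598) = 2.79·15.163954 = 42.307432 m
RLR: c = (6 − d² + 2cos(α−β) + 2d(sin α − sin β))/8 = 0.011014; p = 2π − arccos c = 4.723403 rad; φ = atan2(cos α − cos β, d − sin α + sin β) = 0.017068 rad; t = (α − φ + p/2) mod 2π = 1.337939 rad, q = (α − β − t + p) mod 2π = 3.441314 rad → L = 2.79·(1.337939 + 4.723403 + 3.441314) = 2.79·9.502656 = 26.512411 m
LRL: c = (6 − d² + 2cos(α−β) − 2d(sin α − sin β))/8 = -0.029509; p = 2π − arccos c = 4.682876 rad; φ = atan2(cos β − cos α, d + sin α − sin β) = -0.016729 rad; t = (φ − α + p/2) mod 2π = 3.331404 rad, q = (β − α − t + p) mod 2π = 1.295622 rad → L = 2.79·(3.331404 + 4.682876 + 1.295622) = 2.79·9.309901 = 25.974624 m
Shortest: LSL with L = 25.381161 m ≈ 25.3812 m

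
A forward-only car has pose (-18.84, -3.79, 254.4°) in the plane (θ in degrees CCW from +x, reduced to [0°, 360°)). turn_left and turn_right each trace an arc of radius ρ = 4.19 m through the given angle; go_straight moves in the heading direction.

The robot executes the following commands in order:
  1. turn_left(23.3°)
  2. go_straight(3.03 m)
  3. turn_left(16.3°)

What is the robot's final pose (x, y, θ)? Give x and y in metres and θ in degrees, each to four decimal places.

set_pose: (x, y, θ) = (-18.8400, -3.7900, 254.4000°), ρ = 4.19
turn_left(23.3°): centre at ρ to the left, rotate +23.3° → (-18.9566, -5.4782, 277.7000°)
go_straight(3.03): x += 3.03·cos θ, y += 3.03·sin θ → (-18.5506, -8.4809, 277.7000°)
turn_left(16.3°): centre at ρ to the left, rotate +16.3° → (-18.2261, -9.6237, 294.0000°)

(-18.2261, -9.6237, 294.0000°)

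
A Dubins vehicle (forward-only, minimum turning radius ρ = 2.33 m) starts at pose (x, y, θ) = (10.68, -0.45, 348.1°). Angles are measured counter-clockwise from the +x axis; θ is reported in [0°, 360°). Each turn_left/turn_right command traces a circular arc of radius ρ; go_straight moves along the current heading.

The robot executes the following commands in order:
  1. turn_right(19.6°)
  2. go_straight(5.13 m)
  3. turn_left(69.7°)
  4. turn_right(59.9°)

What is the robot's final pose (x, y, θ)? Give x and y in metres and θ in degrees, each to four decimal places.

set_pose: (x, y, θ) = (10.6800, -0.4500, 348.1000°), ρ = 2.33
turn_right(19.6°): centre at ρ to the right, rotate −19.6° → (11.4170, -0.7433, 328.5000°)
go_straight(5.13): x += 5.13·cos θ, y += 5.13·sin θ → (15.7910, -3.4237, 328.5000°)
turn_left(69.7°): centre at ρ to the left, rotate +69.7° → (18.4493, -3.2681, 398.2000° ≡ 38.2000°)
turn_right(59.9°): centre at ρ to the right, rotate −59.9° → (20.7517, -2.9343, -21.7000° ≡ 338.3000°)

(20.7517, -2.9343, 338.3000°)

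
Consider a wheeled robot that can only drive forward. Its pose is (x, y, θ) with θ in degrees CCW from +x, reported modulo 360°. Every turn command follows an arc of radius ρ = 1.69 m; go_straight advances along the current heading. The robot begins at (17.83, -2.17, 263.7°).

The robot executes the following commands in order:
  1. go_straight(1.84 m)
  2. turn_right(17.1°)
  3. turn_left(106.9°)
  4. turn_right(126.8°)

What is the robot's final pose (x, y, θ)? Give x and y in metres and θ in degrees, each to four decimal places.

set_pose: (x, y, θ) = (17.8300, -2.1700, 263.7000°), ρ = 1.69
go_straight(1.84): x += 1.84·cos θ, y += 1.84·sin θ → (17.6281, -3.9989, 263.7000°)
turn_right(17.1°): centre at ρ to the right, rotate −17.1° → (17.4993, -4.4846, 246.6000°)
turn_left(106.9°): centre at ρ to the left, rotate +106.9° → (18.8590, -6.8349, 353.5000°)
turn_right(126.8°): centre at ρ to the right, rotate −126.8° → (19.8976, -9.6731, 226.7000°)

(19.8976, -9.6731, 226.7000°)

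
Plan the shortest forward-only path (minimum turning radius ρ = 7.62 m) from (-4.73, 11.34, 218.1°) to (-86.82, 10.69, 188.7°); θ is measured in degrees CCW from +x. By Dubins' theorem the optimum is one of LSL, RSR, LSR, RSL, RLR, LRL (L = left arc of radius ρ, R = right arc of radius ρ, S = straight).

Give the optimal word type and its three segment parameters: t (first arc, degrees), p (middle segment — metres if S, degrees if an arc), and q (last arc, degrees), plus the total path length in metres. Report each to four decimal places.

Let ψ = atan2(Δy, Δx) = atan2(-0.65, -82.09) = -179.5463° be the start→goal bearing.
Normalize: d = |goal − start| / ρ = 82.092573/7.62 = 10.773304, α = (θ_start − ψ) mod 360° = 37.6463° = 0.657052 rad, β = (θ_goal − ψ) mod 360° = 8.2463° = 0.143926 rad.
Common terms: sin α = 0.610786, cos α = 0.791796, sin β = 0.143429, cos β = 0.989661, cos(α−β) = 0.871214, d² = 116.064070. Work in radians in the unit-radius frame; every candidate has L = ρ·(t + p + q).
LSL: p² = 2 + d² − 2cos(α−β) + 2d(sin α − sin β) = 126.391587; p = √p² = 11.242401; φ = atan2(cos β − cos α, d + sin α − sin β) = 0.017601 rad; t = (φ − α) mod 2π = 5.643734 rad, q = (β − φ) mod 2π = 0.126325 rad → L = 7.62·(5.643734 + 11.242401 + 0.126325) = 7.62·17.012460 = 129.634944 m
RSR: p² = 2 + d² − 2cos(α−β) + 2d(sin β − sin α) = 106.251698; p = √p² = 10.307846; φ = atan2(cos α − cos β, d − sin α + sin β) = -0.019197 rad; t = (α − φ) mod 2π = 0.676249 rad, q = (φ − β) mod 2π = 6.120063 rad → L = 7.62·(0.676249 + 10.307846 + 6.120063) = 7.62·17.104159 = 130.333688 m
LSR: p² = d² − 2 + 2cos(α−β) + 2d(sin α + sin β) = 132.057271; p = √p² = 11.491617; φ = atan2(−cos α − cos β, d + sin α + sin β) − atan2(−2, p) = 0.018987 rad; t = (φ − α) mod 2π = 5.645120 rad, q = (φ − β) mod 2π = 6.158247 rad → L = 7.62·(5.645120 + 11.491617 + 6.158247) = 7.62·23.294985 = 177.507784 m
RSL: p² = d² − 2 + 2cos(α−β) − 2d(sin α + sin β) = 99.555724; p = √p² = 9.977761; φ = atan2(cos α + cos β, d − sin α − sin β) − atan2(2, p) = -0.021857 rad; t = (α − φ) mod 2π = 0.678909 rad, q = (β − φ) mod 2π = 0.165783 rad → L = 7.62·(0.678909 + 9.977761 + 0.165783) = 7.62·10.822453 = 82.467095 m
RLR: c = (6 − d² + 2cos(α−β) + 2d(sin α − sin β))/8 = -12.281462, |c| > 1 → infeasible
LRL: c = (6 − d² + 2cos(α−β) − 2d(sin α − sin β))/8 = -14.798948, |c| > 1 → infeasible
Shortest: RSL with L = 82.467095 m ≈ 82.4671 m
Convert RSL to answer units (arcs ×180/π): t = 0.678909·180/π = 38.8986°, p = ρ·p = 7.62·9.977761 = 76.0305 m, q = 0.165783·180/π = 9.4986°, L = 82.4671 m.

RSL: t = 38.8986°, p = 76.0305 m, q = 9.4986°, L = 82.4671 m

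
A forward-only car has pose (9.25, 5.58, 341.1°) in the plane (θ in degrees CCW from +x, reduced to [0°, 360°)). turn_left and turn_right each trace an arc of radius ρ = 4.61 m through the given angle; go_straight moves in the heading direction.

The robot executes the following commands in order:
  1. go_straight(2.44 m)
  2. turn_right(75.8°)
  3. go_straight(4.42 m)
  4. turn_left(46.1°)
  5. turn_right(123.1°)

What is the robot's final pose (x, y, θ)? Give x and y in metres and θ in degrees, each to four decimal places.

set_pose: (x, y, θ) = (9.2500, 5.5800, 341.1000°), ρ = 4.61
go_straight(2.44): x += 2.44·cos θ, y += 2.44·sin θ → (11.5584, 4.7896, 341.1000°)
turn_right(75.8°): centre at ρ to the right, rotate −75.8° → (14.6597, 0.0505, 265.3000°)
go_straight(4.42): x += 4.42·cos θ, y += 4.42·sin θ → (14.2975, -4.3547, 265.3000°)
turn_left(46.1°): centre at ρ to the left, rotate +46.1° → (15.4340, -7.7811, 311.4000°)
turn_right(123.1°): centre at ρ to the right, rotate −123.1° → (12.6415, -15.3914, 188.3000°)

(12.6415, -15.3914, 188.3000°)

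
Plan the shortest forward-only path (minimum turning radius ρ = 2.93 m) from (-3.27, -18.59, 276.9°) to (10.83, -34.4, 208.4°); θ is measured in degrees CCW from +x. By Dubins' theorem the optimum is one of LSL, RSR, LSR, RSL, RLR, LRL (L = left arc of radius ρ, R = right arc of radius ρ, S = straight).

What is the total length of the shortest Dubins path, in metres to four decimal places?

24.2440 m

Let ψ = atan2(Δy, Δx) = atan2(-15.81, 14.10) = -48.2721° be the start→goal bearing.
Normalize: d = |goal − start| / ρ = 21.184100/2.93 = 7.230068, α = (θ_start − ψ) mod 360° = 325.1721° = 5.675324 rad, β = (θ_goal − ψ) mod 360° = 256.6721° = 4.479774 rad.
Common terms: sin α = -0.571113, cos α = 0.820871, sin β = -0.973067, cos β = -0.230523, cos(α−β) = 0.366501, d² = 52.273888. Work in radians in the unit-radius frame; every candidate has L = ρ·(t + p + q).
LSL: p² = 2 + d² − 2cos(α−β) + 2d(sin α − sin β) = 59.353193; p = √p² = 7.704102; φ = atan2(cos β − cos α, d + sin α − sin β) = -0.136899 rad; t = (φ − α) mod 2π = 0.470962 rad, q = (β − φ) mod 2π = 4.616673 rad → L = 2.93·(0.470962 + 7.704102 + 4.616673) = 2.93·12.791737 = 37.479790 m
RSR: p² = 2 + d² − 2cos(α−β) + 2d(sin β − sin α) = 47.728578; p = √p² = 6.908587; φ = atan2(cos α − cos β, d − sin α + sin β) = 0.152780 rad; t = (α − φ) mod 2π = 5.522544 rad, q = (φ − β) mod 2π = 1.956192 rad → L = 2.93·(5.522544 + 6.908587 + 1.956192) = 2.93·14.387323 = 42.154857 m
LSR: p² = d² − 2 + 2cos(α−β) + 2d(sin α + sin β) = 28.677839; p = √p² = 5.355169; φ = atan2(−cos α − cos β, d + sin α + sin β) − atan2(−2, p) = 0.253973 rad; t = (φ − α) mod 2π = 0.861834 rad, q = (φ − β) mod 2π = 2.057385 rad → L = 2.93·(0.861834 + 5.355169 + 2.057385) = 2.93·8.274389 = 24.243958 m
RSL: p² = d² − 2 + 2cos(α−β) − 2d(sin α + sin β) = 73.335942; p = √p² = 8.563641; φ = atan2(cos α + cos β, d − sin α − sin β) − atan2(2, p) = -0.162252 rad; t = (α − φ) mod 2π = 5.837577 rad, q = (β − φ) mod 2π = 4.642026 rad → L = 2.93·(5.837577 + 8.563641 + 4.642026) = 2.93·19.043244 = 55.796704 m
RLR: c = (6 − d² + 2cos(α−β) + 2d(sin α − sin β))/8 = -4.966072, |c| > 1 → infeasible
LRL: c = (6 − d² + 2cos(α−β) − 2d(sin α − sin β))/8 = -6.419149, |c| > 1 → infeasible
Shortest: LSR with L = 24.243958 m ≈ 24.2440 m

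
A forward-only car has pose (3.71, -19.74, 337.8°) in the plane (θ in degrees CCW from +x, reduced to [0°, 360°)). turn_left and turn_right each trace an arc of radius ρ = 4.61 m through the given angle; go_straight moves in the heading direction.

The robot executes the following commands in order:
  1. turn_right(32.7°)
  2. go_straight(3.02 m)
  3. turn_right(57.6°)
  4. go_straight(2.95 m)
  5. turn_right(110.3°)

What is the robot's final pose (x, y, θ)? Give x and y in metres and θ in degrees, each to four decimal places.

set_pose: (x, y, θ) = (3.7100, -19.7400, 337.8000°), ρ = 4.61
turn_right(32.7°): centre at ρ to the right, rotate −32.7° → (5.7398, -21.3575, 305.1000°)
go_straight(3.02): x += 3.02·cos θ, y += 3.02·sin θ → (7.4763, -23.8283, 305.1000°)
turn_right(57.6°): centre at ρ to the right, rotate −57.6° → (7.9638, -28.2432, 247.5000°)
go_straight(2.95): x += 2.95·cos θ, y += 2.95·sin θ → (6.8348, -30.9687, 247.5000°)
turn_right(110.3°): centre at ρ to the right, rotate −110.3° → (-0.5565, -32.5870, 137.2000°)

(-0.5565, -32.5870, 137.2000°)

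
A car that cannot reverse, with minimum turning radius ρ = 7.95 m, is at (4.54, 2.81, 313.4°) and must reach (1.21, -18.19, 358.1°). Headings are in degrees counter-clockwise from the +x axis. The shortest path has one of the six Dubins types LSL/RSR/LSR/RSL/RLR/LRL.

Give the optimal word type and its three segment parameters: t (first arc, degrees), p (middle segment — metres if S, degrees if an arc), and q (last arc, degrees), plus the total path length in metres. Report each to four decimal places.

RLR: t = 170.2176°, p = 264.2555°, q = 49.3379°, L = 67.1306 m

Let ψ = atan2(Δy, Δx) = atan2(-21.00, -3.33) = -99.0105° be the start→goal bearing.
Normalize: d = |goal − start| / ρ = 21.262382/7.95 = 2.674513, α = (θ_start − ψ) mod 360° = 52.4105° = 0.914735 rad, β = (θ_goal − ψ) mod 360° = 97.1105° = 1.694897 rad.
Common terms: sin α = 0.792401, cos α = 0.610001, sin β = 0.992309, cos β = -0.123782, cos(α−β) = 0.710799, d² = 7.153022. Work in radians in the unit-radius frame; every candidate has L = ρ·(t + p + q).
LSL: p² = 2 + d² − 2cos(α−β) + 2d(sin α − sin β) = 6.662108; p = √p² = 2.581106; φ = atan2(cos β − cos α, d + sin α − sin β) = -0.288266 rad; t = (φ − α) mod 2π = 5.080184 rad, q = (β − φ) mod 2π = 1.983163 rad → L = 7.95·(5.080184 + 2.581106 + 1.983163) = 7.95·9.644453 = 76.673405 m
RSR: p² = 2 + d² − 2cos(α−β) + 2d(sin β − sin α) = 8.800739; p = √p² = 2.966604; φ = atan2(cos α − cos β, d − sin α + sin β) = 0.249942 rad; t = (α − φ) mod 2π = 0.664793 rad, q = (φ − β) mod 2π = 4.838230 rad → L = 7.95·(0.664793 + 2.966604 + 4.838230) = 7.95·8.469627 = 67.333536 m
LSR: p² = d² − 2 + 2cos(α−β) + 2d(sin α + sin β) = 16.121085; p = √p² = 4.015107; φ = atan2(−cos α − cos β, d + sin α + sin β) − atan2(−2, p) = 0.353534 rad; t = (φ − α) mod 2π = 5.721984 rad, q = (φ − β) mod 2π = 4.941822 rad → L = 7.95·(5.721984 + 4.015107 + 4.941822) = 7.95·14.678914 = 116.697364 m
RSL: p² = d² − 2 + 2cos(α−β) − 2d(sin α + sin β) = -2.971842 < 0 → infeasible
RLR: c = (6 − d² + 2cos(α−β) + 2d(sin α − sin β))/8 = -0.100092; p = 2π − arccos c = 4.612129 rad; φ = atan2(cos α − cos β, d − sin α + sin β) = 0.249942 rad; t = (α − φ + p/2) mod 2π = 2.970857 rad, q = (α − β − t + p) mod 2π = 0.861109 rad → L = 7.95·(2.970857 + 4.612129 + 0.861109) = 7.95·8.444095 = 67.130557 m
LRL: c = (6 − d² + 2cos(α−β) − 2d(sin α − sin β))/8 = 0.167237; p = 2π − arccos c = 4.880415 rad; φ = atan2(cos β − cos α, d + sin α − sin β) = -0.288266 rad; t = (φ − α + p/2) mod 2π = 1.237207 rad, q = (β − α − t + p) mod 2π = 4.423371 rad → L = 7.95·(1.237207 + 4.880415 + 4.423371) = 7.95·10.540992 = 83.800888 m
Shortest: RLR with L = 67.130557 m ≈ 67.1306 m
Convert RLR to answer units (arcs ×180/π): t = 2.970857·180/π = 170.2176°, p = 4.612129·180/π = 264.2555°, q = 0.861109·180/π = 49.3379°, L = 67.1306 m.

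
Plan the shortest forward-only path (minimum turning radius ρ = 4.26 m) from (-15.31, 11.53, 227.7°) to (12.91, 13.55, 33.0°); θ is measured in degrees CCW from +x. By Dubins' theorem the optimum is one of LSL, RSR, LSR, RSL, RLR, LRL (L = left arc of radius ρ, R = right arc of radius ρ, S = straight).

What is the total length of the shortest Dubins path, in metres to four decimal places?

36.5613 m

Let ψ = atan2(Δy, Δx) = atan2(2.02, 28.22) = 4.0943° be the start→goal bearing.
Normalize: d = |goal − start| / ρ = 28.292204/4.26 = 6.641362, α = (θ_start − ψ) mod 360° = 223.6057° = 3.902656 rad, β = (θ_goal − ψ) mod 360° = 28.9057° = 0.504500 rad.
Common terms: sin α = -0.689692, cos α = -0.724103, sin β = 0.483370, cos β = 0.875416, cos(α−β) = -0.967268, d² = 44.107695. Work in radians in the unit-radius frame; every candidate has L = ρ·(t + p + q).
LSL: p² = 2 + d² − 2cos(α−β) + 2d(sin α − sin β) = 32.460773; p = √p² = 5.697436; φ = atan2(cos β − cos α, d + sin α − sin β) = 0.284569 rad; t = (φ − α) mod 2π = 2.665098 rad, q = (β − φ) mod 2π = 0.219931 rad → L = 4.26·(2.665098 + 5.697436 + 0.219931) = 4.26·8.582465 = 36.561301 m
RSR: p² = 2 + d² − 2cos(α−β) + 2d(sin β − sin α) = 63.623687; p = √p² = 7.976446; φ = atan2(cos α − cos β, d − sin α + sin β) = -0.201899 rad; t = (α − φ) mod 2π = 4.104555 rad, q = (φ − β) mod 2π = 5.576786 rad → L = 4.26·(4.104555 + 7.976446 + 5.576786) = 4.26·17.657787 = 75.222173 m
LSR: p² = d² − 2 + 2cos(α−β) + 2d(sin α + sin β) = 37.432640; p = √p² = 6.118222; φ = atan2(−cos α − cos β, d + sin α + sin β) − atan2(−2, p) = 0.292433 rad; t = (φ − α) mod 2π = 2.672962 rad, q = (φ − β) mod 2π = 6.071118 rad → L = 4.26·(2.672962 + 6.118222 + 6.071118) = 4.26·14.862302 = 63.313407 m
RSL: p² = d² − 2 + 2cos(α−β) − 2d(sin α + sin β) = 42.913678; p = √p² = 6.550853; φ = atan2(cos α + cos β, d − sin α − sin β) − atan2(2, p) = -0.274222 rad; t = (α − φ) mod 2π = 4.176878 rad, q = (β − φ) mod 2π = 0.778722 rad → L = 4.26·(4.176878 + 6.550853 + 0.778722) = 4.26·11.506454 = 49.017492 m
RLR: c = (6 − d² + 2cos(α−β) + 2d(sin α − sin β))/8 = -6.952961, |c| > 1 → infeasible
LRL: c = (6 − d² + 2cos(α−β) − 2d(sin α − sin β))/8 = -3.057597, |c| > 1 → infeasible
Shortest: LSL with L = 36.561301 m ≈ 36.5613 m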